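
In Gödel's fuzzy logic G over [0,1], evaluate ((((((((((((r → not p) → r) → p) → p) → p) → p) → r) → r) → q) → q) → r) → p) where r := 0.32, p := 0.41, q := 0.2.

1.00

not p: Gödel ¬ of 0.41 = 0 (operand ≠ 0)
(r → not p): 0.32 > 0, so result = 0
((r → not p) → r): 0 ≤ 0.32, so result = 1
(((r → not p) → r) → p): 1 > 0.41, so result = 0.41
((((r → not p) → r) → p) → p): 0.41 ≤ 0.41, so result = 1
(((((r → not p) → r) → p) → p) → p): 1 > 0.41, so result = 0.41
((((((r → not p) → r) → p) → p) → p) → p): 0.41 ≤ 0.41, so result = 1
(((((((r → not p) → r) → p) → p) → p) → p) → r): 1 > 0.32, so result = 0.32
((((((((r → not p) → r) → p) → p) → p) → p) → r) → r): 0.32 ≤ 0.32, so result = 1
(((((((((r → not p) → r) → p) → p) → p) → p) → r) → r) → q): 1 > 0.2, so result = 0.2
((((((((((r → not p) → r) → p) → p) → p) → p) → r) → r) → q) → q): 0.2 ≤ 0.2, so result = 1
(((((((((((r → not p) → r) → p) → p) → p) → p) → r) → r) → q) → q) → r): 1 > 0.32, so result = 0.32
((((((((((((r → not p) → r) → p) → p) → p) → p) → r) → r) → q) → q) → r) → p): 0.32 ≤ 0.41, so result = 1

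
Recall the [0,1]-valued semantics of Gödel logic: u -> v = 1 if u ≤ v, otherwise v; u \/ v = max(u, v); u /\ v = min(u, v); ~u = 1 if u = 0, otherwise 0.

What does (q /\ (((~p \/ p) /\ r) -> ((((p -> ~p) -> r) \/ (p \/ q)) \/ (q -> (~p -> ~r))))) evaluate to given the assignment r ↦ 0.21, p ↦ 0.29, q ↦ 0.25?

~p: Gödel ¬ of 0.29 = 0 (operand ≠ 0)
(~p \/ p) = max(0, 0.29) = 0.29
((~p \/ p) /\ r) = min(0.29, 0.21) = 0.21
~p: Gödel ¬ of 0.29 = 0 (operand ≠ 0)
(p -> ~p): 0.29 > 0, so result = 0
((p -> ~p) -> r): 0 ≤ 0.21, so result = 1
(p \/ q) = max(0.29, 0.25) = 0.29
(((p -> ~p) -> r) \/ (p \/ q)) = max(1, 0.29) = 1
~p: Gödel ¬ of 0.29 = 0 (operand ≠ 0)
~r: Gödel ¬ of 0.21 = 0 (operand ≠ 0)
(~p -> ~r): 0 ≤ 0, so result = 1
(q -> (~p -> ~r)): 0.25 ≤ 1, so result = 1
((((p -> ~p) -> r) \/ (p \/ q)) \/ (q -> (~p -> ~r))) = max(1, 1) = 1
(((~p \/ p) /\ r) -> ((((p -> ~p) -> r) \/ (p \/ q)) \/ (q -> (~p -> ~r)))): 0.21 ≤ 1, so result = 1
(q /\ (((~p \/ p) /\ r) -> ((((p -> ~p) -> r) \/ (p \/ q)) \/ (q -> (~p -> ~r))))) = min(0.25, 1) = 0.25

0.25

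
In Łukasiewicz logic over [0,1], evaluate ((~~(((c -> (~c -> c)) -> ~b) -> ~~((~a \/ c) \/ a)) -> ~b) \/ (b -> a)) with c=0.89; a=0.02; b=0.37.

0.65

~c: Łukasiewicz ¬ gives 1 − 0.89 = 0.11
(~c -> c): min(1, 1 − 0.11 + 0.89) = 1
(c -> (~c -> c)): min(1, 1 − 0.89 + 1) = 1
~b: Łukasiewicz ¬ gives 1 − 0.37 = 0.63
((c -> (~c -> c)) -> ~b): min(1, 1 − 1 + 0.63) = 0.63
~a: Łukasiewicz ¬ gives 1 − 0.02 = 0.98
(~a \/ c) = max(0.98, 0.89) = 0.98
((~a \/ c) \/ a) = max(0.98, 0.02) = 0.98
~((~a \/ c) \/ a): Łukasiewicz ¬ gives 1 − 0.98 = 0.02
~~((~a \/ c) \/ a): Łukasiewicz ¬ gives 1 − 0.02 = 0.98
(((c -> (~c -> c)) -> ~b) -> ~~((~a \/ c) \/ a)): min(1, 1 − 0.63 + 0.98) = 1
~(((c -> (~c -> c)) -> ~b) -> ~~((~a \/ c) \/ a)): Łukasiewicz ¬ gives 1 − 1 = 0
~~(((c -> (~c -> c)) -> ~b) -> ~~((~a \/ c) \/ a)): Łukasiewicz ¬ gives 1 − 0 = 1
~b: Łukasiewicz ¬ gives 1 − 0.37 = 0.63
(~~(((c -> (~c -> c)) -> ~b) -> ~~((~a \/ c) \/ a)) -> ~b): min(1, 1 − 1 + 0.63) = 0.63
(b -> a): min(1, 1 − 0.37 + 0.02) = 0.65
((~~(((c -> (~c -> c)) -> ~b) -> ~~((~a \/ c) \/ a)) -> ~b) \/ (b -> a)) = max(0.63, 0.65) = 0.65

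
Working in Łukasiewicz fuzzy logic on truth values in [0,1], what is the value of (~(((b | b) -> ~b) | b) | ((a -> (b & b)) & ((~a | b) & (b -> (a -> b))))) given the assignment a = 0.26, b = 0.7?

(b | b) = max(0.7, 0.7) = 0.7
~b: Łukasiewicz ¬ gives 1 − 0.7 = 0.3
((b | b) -> ~b): min(1, 1 − 0.7 + 0.3) = 0.6
(((b | b) -> ~b) | b) = max(0.6, 0.7) = 0.7
~(((b | b) -> ~b) | b): Łukasiewicz ¬ gives 1 − 0.7 = 0.3
(b & b) = min(0.7, 0.7) = 0.7
(a -> (b & b)): min(1, 1 − 0.26 + 0.7) = 1
~a: Łukasiewicz ¬ gives 1 − 0.26 = 0.74
(~a | b) = max(0.74, 0.7) = 0.74
(a -> b): min(1, 1 − 0.26 + 0.7) = 1
(b -> (a -> b)): min(1, 1 − 0.7 + 1) = 1
((~a | b) & (b -> (a -> b))) = min(0.74, 1) = 0.74
((a -> (b & b)) & ((~a | b) & (b -> (a -> b)))) = min(1, 0.74) = 0.74
(~(((b | b) -> ~b) | b) | ((a -> (b & b)) & ((~a | b) & (b -> (a -> b))))) = max(0.3, 0.74) = 0.74

0.74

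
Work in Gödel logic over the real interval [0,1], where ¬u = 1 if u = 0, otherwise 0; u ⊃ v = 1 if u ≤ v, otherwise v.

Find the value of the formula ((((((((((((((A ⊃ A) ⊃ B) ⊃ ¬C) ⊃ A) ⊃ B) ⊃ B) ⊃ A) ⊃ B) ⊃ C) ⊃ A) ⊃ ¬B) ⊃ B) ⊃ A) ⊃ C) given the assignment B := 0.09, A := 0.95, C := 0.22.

0.22

(A ⊃ A): 0.95 ≤ 0.95, so result = 1
((A ⊃ A) ⊃ B): 1 > 0.09, so result = 0.09
¬C: Gödel ¬ of 0.22 = 0 (operand ≠ 0)
(((A ⊃ A) ⊃ B) ⊃ ¬C): 0.09 > 0, so result = 0
((((A ⊃ A) ⊃ B) ⊃ ¬C) ⊃ A): 0 ≤ 0.95, so result = 1
(((((A ⊃ A) ⊃ B) ⊃ ¬C) ⊃ A) ⊃ B): 1 > 0.09, so result = 0.09
((((((A ⊃ A) ⊃ B) ⊃ ¬C) ⊃ A) ⊃ B) ⊃ B): 0.09 ≤ 0.09, so result = 1
(((((((A ⊃ A) ⊃ B) ⊃ ¬C) ⊃ A) ⊃ B) ⊃ B) ⊃ A): 1 > 0.95, so result = 0.95
((((((((A ⊃ A) ⊃ B) ⊃ ¬C) ⊃ A) ⊃ B) ⊃ B) ⊃ A) ⊃ B): 0.95 > 0.09, so result = 0.09
(((((((((A ⊃ A) ⊃ B) ⊃ ¬C) ⊃ A) ⊃ B) ⊃ B) ⊃ A) ⊃ B) ⊃ C): 0.09 ≤ 0.22, so result = 1
((((((((((A ⊃ A) ⊃ B) ⊃ ¬C) ⊃ A) ⊃ B) ⊃ B) ⊃ A) ⊃ B) ⊃ C) ⊃ A): 1 > 0.95, so result = 0.95
¬B: Gödel ¬ of 0.09 = 0 (operand ≠ 0)
(((((((((((A ⊃ A) ⊃ B) ⊃ ¬C) ⊃ A) ⊃ B) ⊃ B) ⊃ A) ⊃ B) ⊃ C) ⊃ A) ⊃ ¬B): 0.95 > 0, so result = 0
((((((((((((A ⊃ A) ⊃ B) ⊃ ¬C) ⊃ A) ⊃ B) ⊃ B) ⊃ A) ⊃ B) ⊃ C) ⊃ A) ⊃ ¬B) ⊃ B): 0 ≤ 0.09, so result = 1
(((((((((((((A ⊃ A) ⊃ B) ⊃ ¬C) ⊃ A) ⊃ B) ⊃ B) ⊃ A) ⊃ B) ⊃ C) ⊃ A) ⊃ ¬B) ⊃ B) ⊃ A): 1 > 0.95, so result = 0.95
((((((((((((((A ⊃ A) ⊃ B) ⊃ ¬C) ⊃ A) ⊃ B) ⊃ B) ⊃ A) ⊃ B) ⊃ C) ⊃ A) ⊃ ¬B) ⊃ B) ⊃ A) ⊃ C): 0.95 > 0.22, so result = 0.22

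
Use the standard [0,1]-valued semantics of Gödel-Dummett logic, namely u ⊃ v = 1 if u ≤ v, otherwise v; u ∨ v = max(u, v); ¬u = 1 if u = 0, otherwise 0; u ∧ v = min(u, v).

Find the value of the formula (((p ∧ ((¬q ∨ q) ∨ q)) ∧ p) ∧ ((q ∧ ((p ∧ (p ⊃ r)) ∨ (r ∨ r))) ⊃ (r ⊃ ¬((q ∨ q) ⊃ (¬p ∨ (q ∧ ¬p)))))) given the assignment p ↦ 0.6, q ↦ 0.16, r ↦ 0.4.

¬q: Gödel ¬ of 0.16 = 0 (operand ≠ 0)
(¬q ∨ q) = max(0, 0.16) = 0.16
((¬q ∨ q) ∨ q) = max(0.16, 0.16) = 0.16
(p ∧ ((¬q ∨ q) ∨ q)) = min(0.6, 0.16) = 0.16
((p ∧ ((¬q ∨ q) ∨ q)) ∧ p) = min(0.16, 0.6) = 0.16
(p ⊃ r): 0.6 > 0.4, so result = 0.4
(p ∧ (p ⊃ r)) = min(0.6, 0.4) = 0.4
(r ∨ r) = max(0.4, 0.4) = 0.4
((p ∧ (p ⊃ r)) ∨ (r ∨ r)) = max(0.4, 0.4) = 0.4
(q ∧ ((p ∧ (p ⊃ r)) ∨ (r ∨ r))) = min(0.16, 0.4) = 0.16
(q ∨ q) = max(0.16, 0.16) = 0.16
¬p: Gödel ¬ of 0.6 = 0 (operand ≠ 0)
¬p: Gödel ¬ of 0.6 = 0 (operand ≠ 0)
(q ∧ ¬p) = min(0.16, 0) = 0
(¬p ∨ (q ∧ ¬p)) = max(0, 0) = 0
((q ∨ q) ⊃ (¬p ∨ (q ∧ ¬p))): 0.16 > 0, so result = 0
¬((q ∨ q) ⊃ (¬p ∨ (q ∧ ¬p))): Gödel ¬ of 0 = 1 (operand is 0)
(r ⊃ ¬((q ∨ q) ⊃ (¬p ∨ (q ∧ ¬p)))): 0.4 ≤ 1, so result = 1
((q ∧ ((p ∧ (p ⊃ r)) ∨ (r ∨ r))) ⊃ (r ⊃ ¬((q ∨ q) ⊃ (¬p ∨ (q ∧ ¬p))))): 0.16 ≤ 1, so result = 1
(((p ∧ ((¬q ∨ q) ∨ q)) ∧ p) ∧ ((q ∧ ((p ∧ (p ⊃ r)) ∨ (r ∨ r))) ⊃ (r ⊃ ¬((q ∨ q) ⊃ (¬p ∨ (q ∧ ¬p)))))) = min(0.16, 1) = 0.16

0.16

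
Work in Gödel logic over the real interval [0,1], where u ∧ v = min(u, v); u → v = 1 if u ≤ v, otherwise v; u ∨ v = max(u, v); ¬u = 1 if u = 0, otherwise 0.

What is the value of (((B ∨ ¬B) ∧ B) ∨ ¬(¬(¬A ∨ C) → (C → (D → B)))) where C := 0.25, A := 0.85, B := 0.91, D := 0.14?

0.91

¬B: Gödel ¬ of 0.91 = 0 (operand ≠ 0)
(B ∨ ¬B) = max(0.91, 0) = 0.91
((B ∨ ¬B) ∧ B) = min(0.91, 0.91) = 0.91
¬A: Gödel ¬ of 0.85 = 0 (operand ≠ 0)
(¬A ∨ C) = max(0, 0.25) = 0.25
¬(¬A ∨ C): Gödel ¬ of 0.25 = 0 (operand ≠ 0)
(D → B): 0.14 ≤ 0.91, so result = 1
(C → (D → B)): 0.25 ≤ 1, so result = 1
(¬(¬A ∨ C) → (C → (D → B))): 0 ≤ 1, so result = 1
¬(¬(¬A ∨ C) → (C → (D → B))): Gödel ¬ of 1 = 0 (operand ≠ 0)
(((B ∨ ¬B) ∧ B) ∨ ¬(¬(¬A ∨ C) → (C → (D → B)))) = max(0.91, 0) = 0.91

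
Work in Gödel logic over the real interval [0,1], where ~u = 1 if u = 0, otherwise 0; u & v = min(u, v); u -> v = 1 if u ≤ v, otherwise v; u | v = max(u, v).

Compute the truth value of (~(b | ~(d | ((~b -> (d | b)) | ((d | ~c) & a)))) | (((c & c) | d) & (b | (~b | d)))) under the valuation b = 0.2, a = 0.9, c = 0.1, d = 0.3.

0.30

~b: Gödel ¬ of 0.2 = 0 (operand ≠ 0)
(d | b) = max(0.3, 0.2) = 0.3
(~b -> (d | b)): 0 ≤ 0.3, so result = 1
~c: Gödel ¬ of 0.1 = 0 (operand ≠ 0)
(d | ~c) = max(0.3, 0) = 0.3
((d | ~c) & a) = min(0.3, 0.9) = 0.3
((~b -> (d | b)) | ((d | ~c) & a)) = max(1, 0.3) = 1
(d | ((~b -> (d | b)) | ((d | ~c) & a))) = max(0.3, 1) = 1
~(d | ((~b -> (d | b)) | ((d | ~c) & a))): Gödel ¬ of 1 = 0 (operand ≠ 0)
(b | ~(d | ((~b -> (d | b)) | ((d | ~c) & a)))) = max(0.2, 0) = 0.2
~(b | ~(d | ((~b -> (d | b)) | ((d | ~c) & a)))): Gödel ¬ of 0.2 = 0 (operand ≠ 0)
(c & c) = min(0.1, 0.1) = 0.1
((c & c) | d) = max(0.1, 0.3) = 0.3
~b: Gödel ¬ of 0.2 = 0 (operand ≠ 0)
(~b | d) = max(0, 0.3) = 0.3
(b | (~b | d)) = max(0.2, 0.3) = 0.3
(((c & c) | d) & (b | (~b | d))) = min(0.3, 0.3) = 0.3
(~(b | ~(d | ((~b -> (d | b)) | ((d | ~c) & a)))) | (((c & c) | d) & (b | (~b | d)))) = max(0, 0.3) = 0.3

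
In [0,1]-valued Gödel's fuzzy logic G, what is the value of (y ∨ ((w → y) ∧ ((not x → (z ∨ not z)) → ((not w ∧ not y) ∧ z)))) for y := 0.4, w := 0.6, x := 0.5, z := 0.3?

0.40

(w → y): 0.6 > 0.4, so result = 0.4
not x: Gödel ¬ of 0.5 = 0 (operand ≠ 0)
not z: Gödel ¬ of 0.3 = 0 (operand ≠ 0)
(z ∨ not z) = max(0.3, 0) = 0.3
(not x → (z ∨ not z)): 0 ≤ 0.3, so result = 1
not w: Gödel ¬ of 0.6 = 0 (operand ≠ 0)
not y: Gödel ¬ of 0.4 = 0 (operand ≠ 0)
(not w ∧ not y) = min(0, 0) = 0
((not w ∧ not y) ∧ z) = min(0, 0.3) = 0
((not x → (z ∨ not z)) → ((not w ∧ not y) ∧ z)): 1 > 0, so result = 0
((w → y) ∧ ((not x → (z ∨ not z)) → ((not w ∧ not y) ∧ z))) = min(0.4, 0) = 0
(y ∨ ((w → y) ∧ ((not x → (z ∨ not z)) → ((not w ∧ not y) ∧ z)))) = max(0.4, 0) = 0.4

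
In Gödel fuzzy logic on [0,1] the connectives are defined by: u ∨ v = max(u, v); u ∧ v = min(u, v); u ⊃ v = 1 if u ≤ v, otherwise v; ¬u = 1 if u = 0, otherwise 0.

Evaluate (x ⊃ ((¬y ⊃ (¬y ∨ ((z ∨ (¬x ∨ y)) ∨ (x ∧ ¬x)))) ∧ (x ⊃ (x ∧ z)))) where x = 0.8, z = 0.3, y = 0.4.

0.30

¬y: Gödel ¬ of 0.4 = 0 (operand ≠ 0)
¬y: Gödel ¬ of 0.4 = 0 (operand ≠ 0)
¬x: Gödel ¬ of 0.8 = 0 (operand ≠ 0)
(¬x ∨ y) = max(0, 0.4) = 0.4
(z ∨ (¬x ∨ y)) = max(0.3, 0.4) = 0.4
¬x: Gödel ¬ of 0.8 = 0 (operand ≠ 0)
(x ∧ ¬x) = min(0.8, 0) = 0
((z ∨ (¬x ∨ y)) ∨ (x ∧ ¬x)) = max(0.4, 0) = 0.4
(¬y ∨ ((z ∨ (¬x ∨ y)) ∨ (x ∧ ¬x))) = max(0, 0.4) = 0.4
(¬y ⊃ (¬y ∨ ((z ∨ (¬x ∨ y)) ∨ (x ∧ ¬x)))): 0 ≤ 0.4, so result = 1
(x ∧ z) = min(0.8, 0.3) = 0.3
(x ⊃ (x ∧ z)): 0.8 > 0.3, so result = 0.3
((¬y ⊃ (¬y ∨ ((z ∨ (¬x ∨ y)) ∨ (x ∧ ¬x)))) ∧ (x ⊃ (x ∧ z))) = min(1, 0.3) = 0.3
(x ⊃ ((¬y ⊃ (¬y ∨ ((z ∨ (¬x ∨ y)) ∨ (x ∧ ¬x)))) ∧ (x ⊃ (x ∧ z)))): 0.8 > 0.3, so result = 0.3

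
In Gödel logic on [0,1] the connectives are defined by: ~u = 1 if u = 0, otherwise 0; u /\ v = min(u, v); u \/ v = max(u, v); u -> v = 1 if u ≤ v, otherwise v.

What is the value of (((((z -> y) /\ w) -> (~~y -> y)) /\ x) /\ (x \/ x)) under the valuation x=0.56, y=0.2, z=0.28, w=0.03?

0.56

(z -> y): 0.28 > 0.2, so result = 0.2
((z -> y) /\ w) = min(0.2, 0.03) = 0.03
~y: Gödel ¬ of 0.2 = 0 (operand ≠ 0)
~~y: Gödel ¬ of 0 = 1 (operand is 0)
(~~y -> y): 1 > 0.2, so result = 0.2
(((z -> y) /\ w) -> (~~y -> y)): 0.03 ≤ 0.2, so result = 1
((((z -> y) /\ w) -> (~~y -> y)) /\ x) = min(1, 0.56) = 0.56
(x \/ x) = max(0.56, 0.56) = 0.56
(((((z -> y) /\ w) -> (~~y -> y)) /\ x) /\ (x \/ x)) = min(0.56, 0.56) = 0.56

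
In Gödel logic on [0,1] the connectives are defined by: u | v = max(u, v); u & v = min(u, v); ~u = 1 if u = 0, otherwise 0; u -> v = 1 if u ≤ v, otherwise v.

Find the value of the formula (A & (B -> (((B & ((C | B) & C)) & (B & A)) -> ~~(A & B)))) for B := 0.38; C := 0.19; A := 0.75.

(C | B) = max(0.19, 0.38) = 0.38
((C | B) & C) = min(0.38, 0.19) = 0.19
(B & ((C | B) & C)) = min(0.38, 0.19) = 0.19
(B & A) = min(0.38, 0.75) = 0.38
((B & ((C | B) & C)) & (B & A)) = min(0.19, 0.38) = 0.19
(A & B) = min(0.75, 0.38) = 0.38
~(A & B): Gödel ¬ of 0.38 = 0 (operand ≠ 0)
~~(A & B): Gödel ¬ of 0 = 1 (operand is 0)
(((B & ((C | B) & C)) & (B & A)) -> ~~(A & B)): 0.19 ≤ 1, so result = 1
(B -> (((B & ((C | B) & C)) & (B & A)) -> ~~(A & B))): 0.38 ≤ 1, so result = 1
(A & (B -> (((B & ((C | B) & C)) & (B & A)) -> ~~(A & B)))) = min(0.75, 1) = 0.75

0.75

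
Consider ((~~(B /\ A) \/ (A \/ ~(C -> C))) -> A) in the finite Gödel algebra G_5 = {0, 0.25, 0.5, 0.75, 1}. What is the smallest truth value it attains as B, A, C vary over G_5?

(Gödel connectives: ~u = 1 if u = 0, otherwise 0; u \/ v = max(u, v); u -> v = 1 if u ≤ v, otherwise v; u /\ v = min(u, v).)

The minimum is attained at B = 0.25, A = 0.25, C = 0:
  (B /\ A) = min(0.25, 0.25) = 0.25
  ~(B /\ A): Gödel ¬ of 0.25 = 0 (operand ≠ 0)
  ~~(B /\ A): Gödel ¬ of 0 = 1 (operand is 0)
  (C -> C): 0 ≤ 0, so result = 1
  ~(C -> C): Gödel ¬ of 1 = 0 (operand ≠ 0)
  (A \/ ~(C -> C)) = max(0.25, 0) = 0.25
  (~~(B /\ A) \/ (A \/ ~(C -> C))) = max(1, 0.25) = 1
  ((~~(B /\ A) \/ (A \/ ~(C -> C))) -> A): 1 > 0.25, so result = 0.25
Checking all 125 assignments confirms none give a value below 0.25.

0.25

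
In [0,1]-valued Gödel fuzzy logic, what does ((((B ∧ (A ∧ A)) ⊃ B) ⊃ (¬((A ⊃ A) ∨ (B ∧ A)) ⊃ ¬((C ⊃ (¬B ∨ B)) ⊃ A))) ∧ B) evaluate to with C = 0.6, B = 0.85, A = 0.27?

(A ∧ A) = min(0.27, 0.27) = 0.27
(B ∧ (A ∧ A)) = min(0.85, 0.27) = 0.27
((B ∧ (A ∧ A)) ⊃ B): 0.27 ≤ 0.85, so result = 1
(A ⊃ A): 0.27 ≤ 0.27, so result = 1
(B ∧ A) = min(0.85, 0.27) = 0.27
((A ⊃ A) ∨ (B ∧ A)) = max(1, 0.27) = 1
¬((A ⊃ A) ∨ (B ∧ A)): Gödel ¬ of 1 = 0 (operand ≠ 0)
¬B: Gödel ¬ of 0.85 = 0 (operand ≠ 0)
(¬B ∨ B) = max(0, 0.85) = 0.85
(C ⊃ (¬B ∨ B)): 0.6 ≤ 0.85, so result = 1
((C ⊃ (¬B ∨ B)) ⊃ A): 1 > 0.27, so result = 0.27
¬((C ⊃ (¬B ∨ B)) ⊃ A): Gödel ¬ of 0.27 = 0 (operand ≠ 0)
(¬((A ⊃ A) ∨ (B ∧ A)) ⊃ ¬((C ⊃ (¬B ∨ B)) ⊃ A)): 0 ≤ 0, so result = 1
(((B ∧ (A ∧ A)) ⊃ B) ⊃ (¬((A ⊃ A) ∨ (B ∧ A)) ⊃ ¬((C ⊃ (¬B ∨ B)) ⊃ A))): 1 ≤ 1, so result = 1
((((B ∧ (A ∧ A)) ⊃ B) ⊃ (¬((A ⊃ A) ∨ (B ∧ A)) ⊃ ¬((C ⊃ (¬B ∨ B)) ⊃ A))) ∧ B) = min(1, 0.85) = 0.85

0.85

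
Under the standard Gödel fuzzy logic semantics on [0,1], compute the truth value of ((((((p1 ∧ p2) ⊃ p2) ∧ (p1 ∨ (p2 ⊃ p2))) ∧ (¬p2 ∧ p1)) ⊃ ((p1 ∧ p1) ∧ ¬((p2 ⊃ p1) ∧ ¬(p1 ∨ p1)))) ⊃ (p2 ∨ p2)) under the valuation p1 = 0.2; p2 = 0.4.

(p1 ∧ p2) = min(0.2, 0.4) = 0.2
((p1 ∧ p2) ⊃ p2): 0.2 ≤ 0.4, so result = 1
(p2 ⊃ p2): 0.4 ≤ 0.4, so result = 1
(p1 ∨ (p2 ⊃ p2)) = max(0.2, 1) = 1
(((p1 ∧ p2) ⊃ p2) ∧ (p1 ∨ (p2 ⊃ p2))) = min(1, 1) = 1
¬p2: Gödel ¬ of 0.4 = 0 (operand ≠ 0)
(¬p2 ∧ p1) = min(0, 0.2) = 0
((((p1 ∧ p2) ⊃ p2) ∧ (p1 ∨ (p2 ⊃ p2))) ∧ (¬p2 ∧ p1)) = min(1, 0) = 0
(p1 ∧ p1) = min(0.2, 0.2) = 0.2
(p2 ⊃ p1): 0.4 > 0.2, so result = 0.2
(p1 ∨ p1) = max(0.2, 0.2) = 0.2
¬(p1 ∨ p1): Gödel ¬ of 0.2 = 0 (operand ≠ 0)
((p2 ⊃ p1) ∧ ¬(p1 ∨ p1)) = min(0.2, 0) = 0
¬((p2 ⊃ p1) ∧ ¬(p1 ∨ p1)): Gödel ¬ of 0 = 1 (operand is 0)
((p1 ∧ p1) ∧ ¬((p2 ⊃ p1) ∧ ¬(p1 ∨ p1))) = min(0.2, 1) = 0.2
(((((p1 ∧ p2) ⊃ p2) ∧ (p1 ∨ (p2 ⊃ p2))) ∧ (¬p2 ∧ p1)) ⊃ ((p1 ∧ p1) ∧ ¬((p2 ⊃ p1) ∧ ¬(p1 ∨ p1)))): 0 ≤ 0.2, so result = 1
(p2 ∨ p2) = max(0.4, 0.4) = 0.4
((((((p1 ∧ p2) ⊃ p2) ∧ (p1 ∨ (p2 ⊃ p2))) ∧ (¬p2 ∧ p1)) ⊃ ((p1 ∧ p1) ∧ ¬((p2 ⊃ p1) ∧ ¬(p1 ∨ p1)))) ⊃ (p2 ∨ p2)): 1 > 0.4, so result = 0.4

0.40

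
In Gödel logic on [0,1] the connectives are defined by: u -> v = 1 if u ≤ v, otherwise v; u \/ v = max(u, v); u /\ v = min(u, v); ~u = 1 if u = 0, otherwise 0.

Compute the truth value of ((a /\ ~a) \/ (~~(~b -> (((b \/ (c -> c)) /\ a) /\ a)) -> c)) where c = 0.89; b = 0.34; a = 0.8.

~a: Gödel ¬ of 0.8 = 0 (operand ≠ 0)
(a /\ ~a) = min(0.8, 0) = 0
~b: Gödel ¬ of 0.34 = 0 (operand ≠ 0)
(c -> c): 0.89 ≤ 0.89, so result = 1
(b \/ (c -> c)) = max(0.34, 1) = 1
((b \/ (c -> c)) /\ a) = min(1, 0.8) = 0.8
(((b \/ (c -> c)) /\ a) /\ a) = min(0.8, 0.8) = 0.8
(~b -> (((b \/ (c -> c)) /\ a) /\ a)): 0 ≤ 0.8, so result = 1
~(~b -> (((b \/ (c -> c)) /\ a) /\ a)): Gödel ¬ of 1 = 0 (operand ≠ 0)
~~(~b -> (((b \/ (c -> c)) /\ a) /\ a)): Gödel ¬ of 0 = 1 (operand is 0)
(~~(~b -> (((b \/ (c -> c)) /\ a) /\ a)) -> c): 1 > 0.89, so result = 0.89
((a /\ ~a) \/ (~~(~b -> (((b \/ (c -> c)) /\ a) /\ a)) -> c)) = max(0, 0.89) = 0.89

0.89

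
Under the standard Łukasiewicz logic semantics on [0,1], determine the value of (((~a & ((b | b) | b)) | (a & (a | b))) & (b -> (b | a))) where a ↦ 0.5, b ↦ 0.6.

0.50

~a: Łukasiewicz ¬ gives 1 − 0.5 = 0.5
(b | b) = max(0.6, 0.6) = 0.6
((b | b) | b) = max(0.6, 0.6) = 0.6
(~a & ((b | b) | b)) = min(0.5, 0.6) = 0.5
(a | b) = max(0.5, 0.6) = 0.6
(a & (a | b)) = min(0.5, 0.6) = 0.5
((~a & ((b | b) | b)) | (a & (a | b))) = max(0.5, 0.5) = 0.5
(b | a) = max(0.6, 0.5) = 0.6
(b -> (b | a)): min(1, 1 − 0.6 + 0.6) = 1
(((~a & ((b | b) | b)) | (a & (a | b))) & (b -> (b | a))) = min(0.5, 1) = 0.5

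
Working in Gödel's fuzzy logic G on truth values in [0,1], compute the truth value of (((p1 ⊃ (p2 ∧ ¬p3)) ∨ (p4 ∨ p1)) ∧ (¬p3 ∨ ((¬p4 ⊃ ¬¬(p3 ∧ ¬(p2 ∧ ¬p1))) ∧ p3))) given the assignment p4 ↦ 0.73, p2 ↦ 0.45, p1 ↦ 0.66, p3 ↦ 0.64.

¬p3: Gödel ¬ of 0.64 = 0 (operand ≠ 0)
(p2 ∧ ¬p3) = min(0.45, 0) = 0
(p1 ⊃ (p2 ∧ ¬p3)): 0.66 > 0, so result = 0
(p4 ∨ p1) = max(0.73, 0.66) = 0.73
((p1 ⊃ (p2 ∧ ¬p3)) ∨ (p4 ∨ p1)) = max(0, 0.73) = 0.73
¬p3: Gödel ¬ of 0.64 = 0 (operand ≠ 0)
¬p4: Gödel ¬ of 0.73 = 0 (operand ≠ 0)
¬p1: Gödel ¬ of 0.66 = 0 (operand ≠ 0)
(p2 ∧ ¬p1) = min(0.45, 0) = 0
¬(p2 ∧ ¬p1): Gödel ¬ of 0 = 1 (operand is 0)
(p3 ∧ ¬(p2 ∧ ¬p1)) = min(0.64, 1) = 0.64
¬(p3 ∧ ¬(p2 ∧ ¬p1)): Gödel ¬ of 0.64 = 0 (operand ≠ 0)
¬¬(p3 ∧ ¬(p2 ∧ ¬p1)): Gödel ¬ of 0 = 1 (operand is 0)
(¬p4 ⊃ ¬¬(p3 ∧ ¬(p2 ∧ ¬p1))): 0 ≤ 1, so result = 1
((¬p4 ⊃ ¬¬(p3 ∧ ¬(p2 ∧ ¬p1))) ∧ p3) = min(1, 0.64) = 0.64
(¬p3 ∨ ((¬p4 ⊃ ¬¬(p3 ∧ ¬(p2 ∧ ¬p1))) ∧ p3)) = max(0, 0.64) = 0.64
(((p1 ⊃ (p2 ∧ ¬p3)) ∨ (p4 ∨ p1)) ∧ (¬p3 ∨ ((¬p4 ⊃ ¬¬(p3 ∧ ¬(p2 ∧ ¬p1))) ∧ p3))) = min(0.73, 0.64) = 0.64

0.64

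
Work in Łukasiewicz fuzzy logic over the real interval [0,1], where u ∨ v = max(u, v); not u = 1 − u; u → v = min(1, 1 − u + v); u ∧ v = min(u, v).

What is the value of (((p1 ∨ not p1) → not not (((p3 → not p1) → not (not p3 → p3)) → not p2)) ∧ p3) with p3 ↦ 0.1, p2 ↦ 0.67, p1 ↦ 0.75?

0.10

not p1: Łukasiewicz ¬ gives 1 − 0.75 = 0.25
(p1 ∨ not p1) = max(0.75, 0.25) = 0.75
not p1: Łukasiewicz ¬ gives 1 − 0.75 = 0.25
(p3 → not p1): min(1, 1 − 0.1 + 0.25) = 1
not p3: Łukasiewicz ¬ gives 1 − 0.1 = 0.9
(not p3 → p3): min(1, 1 − 0.9 + 0.1) = 0.2
not (not p3 → p3): Łukasiewicz ¬ gives 1 − 0.2 = 0.8
((p3 → not p1) → not (not p3 → p3)): min(1, 1 − 1 + 0.8) = 0.8
not p2: Łukasiewicz ¬ gives 1 − 0.67 = 0.33
(((p3 → not p1) → not (not p3 → p3)) → not p2): min(1, 1 − 0.8 + 0.33) = 0.53
not (((p3 → not p1) → not (not p3 → p3)) → not p2): Łukasiewicz ¬ gives 1 − 0.53 = 0.47
not not (((p3 → not p1) → not (not p3 → p3)) → not p2): Łukasiewicz ¬ gives 1 − 0.47 = 0.53
((p1 ∨ not p1) → not not (((p3 → not p1) → not (not p3 → p3)) → not p2)): min(1, 1 − 0.75 + 0.53) = 0.78
(((p1 ∨ not p1) → not not (((p3 → not p1) → not (not p3 → p3)) → not p2)) ∧ p3) = min(0.78, 0.1) = 0.1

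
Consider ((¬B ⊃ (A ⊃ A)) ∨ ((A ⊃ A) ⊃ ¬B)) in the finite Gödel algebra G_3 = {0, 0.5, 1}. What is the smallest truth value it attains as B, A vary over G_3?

1.00

Every assignment gives 1. For instance at B = 0, A = 0:
  ¬B: Gödel ¬ of 0 = 1 (operand is 0)
  (A ⊃ A): 0 ≤ 0, so result = 1
  (¬B ⊃ (A ⊃ A)): 1 ≤ 1, so result = 1
  (A ⊃ A): 0 ≤ 0, so result = 1
  ¬B: Gödel ¬ of 0 = 1 (operand is 0)
  ((A ⊃ A) ⊃ ¬B): 1 ≤ 1, so result = 1
  ((¬B ⊃ (A ⊃ A)) ∨ ((A ⊃ A) ⊃ ¬B)) = max(1, 1) = 1
All 9 assignments give value 1 — the formula is a G_3-tautology.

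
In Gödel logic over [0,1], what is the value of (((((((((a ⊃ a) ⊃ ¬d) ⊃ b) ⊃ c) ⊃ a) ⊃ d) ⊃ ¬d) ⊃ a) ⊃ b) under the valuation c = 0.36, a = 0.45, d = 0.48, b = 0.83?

(a ⊃ a): 0.45 ≤ 0.45, so result = 1
¬d: Gödel ¬ of 0.48 = 0 (operand ≠ 0)
((a ⊃ a) ⊃ ¬d): 1 > 0, so result = 0
(((a ⊃ a) ⊃ ¬d) ⊃ b): 0 ≤ 0.83, so result = 1
((((a ⊃ a) ⊃ ¬d) ⊃ b) ⊃ c): 1 > 0.36, so result = 0.36
(((((a ⊃ a) ⊃ ¬d) ⊃ b) ⊃ c) ⊃ a): 0.36 ≤ 0.45, so result = 1
((((((a ⊃ a) ⊃ ¬d) ⊃ b) ⊃ c) ⊃ a) ⊃ d): 1 > 0.48, so result = 0.48
¬d: Gödel ¬ of 0.48 = 0 (operand ≠ 0)
(((((((a ⊃ a) ⊃ ¬d) ⊃ b) ⊃ c) ⊃ a) ⊃ d) ⊃ ¬d): 0.48 > 0, so result = 0
((((((((a ⊃ a) ⊃ ¬d) ⊃ b) ⊃ c) ⊃ a) ⊃ d) ⊃ ¬d) ⊃ a): 0 ≤ 0.45, so result = 1
(((((((((a ⊃ a) ⊃ ¬d) ⊃ b) ⊃ c) ⊃ a) ⊃ d) ⊃ ¬d) ⊃ a) ⊃ b): 1 > 0.83, so result = 0.83

0.83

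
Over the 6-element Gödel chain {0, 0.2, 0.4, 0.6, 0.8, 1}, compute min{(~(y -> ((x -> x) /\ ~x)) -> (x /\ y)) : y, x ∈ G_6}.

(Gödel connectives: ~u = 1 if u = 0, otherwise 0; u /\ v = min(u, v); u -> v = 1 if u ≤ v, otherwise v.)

0.20

The minimum is attained at y = 0.2, x = 0.2:
  (x -> x): 0.2 ≤ 0.2, so result = 1
  ~x: Gödel ¬ of 0.2 = 0 (operand ≠ 0)
  ((x -> x) /\ ~x) = min(1, 0) = 0
  (y -> ((x -> x) /\ ~x)): 0.2 > 0, so result = 0
  ~(y -> ((x -> x) /\ ~x)): Gödel ¬ of 0 = 1 (operand is 0)
  (x /\ y) = min(0.2, 0.2) = 0.2
  (~(y -> ((x -> x) /\ ~x)) -> (x /\ y)): 1 > 0.2, so result = 0.2
Checking all 36 assignments confirms none give a value below 0.20.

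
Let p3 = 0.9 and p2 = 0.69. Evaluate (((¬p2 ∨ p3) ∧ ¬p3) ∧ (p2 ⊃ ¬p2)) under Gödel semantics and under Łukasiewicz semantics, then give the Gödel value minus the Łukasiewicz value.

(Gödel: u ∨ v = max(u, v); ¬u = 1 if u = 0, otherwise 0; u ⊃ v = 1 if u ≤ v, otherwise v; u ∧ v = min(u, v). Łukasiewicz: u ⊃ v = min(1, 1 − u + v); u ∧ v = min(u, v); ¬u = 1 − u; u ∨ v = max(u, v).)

-0.10

Gödel evaluation:
  ¬p2: Gödel ¬ of 0.69 = 0 (operand ≠ 0)
  (¬p2 ∨ p3) = max(0, 0.9) = 0.9
  ¬p3: Gödel ¬ of 0.9 = 0 (operand ≠ 0)
  ((¬p2 ∨ p3) ∧ ¬p3) = min(0.9, 0) = 0
  ¬p2: Gödel ¬ of 0.69 = 0 (operand ≠ 0)
  (p2 ⊃ ¬p2): 0.69 > 0, so result = 0
  (((¬p2 ∨ p3) ∧ ¬p3) ∧ (p2 ⊃ ¬p2)) = min(0, 0) = 0
  Gödel value = 0
Łukasiewicz evaluation:
  ¬p2: Łukasiewicz ¬ gives 1 − 0.69 = 0.31
  (¬p2 ∨ p3) = max(0.31, 0.9) = 0.9
  ¬p3: Łukasiewicz ¬ gives 1 − 0.9 = 0.1
  ((¬p2 ∨ p3) ∧ ¬p3) = min(0.9, 0.1) = 0.1
  ¬p2: Łukasiewicz ¬ gives 1 − 0.69 = 0.31
  (p2 ⊃ ¬p2): min(1, 1 − 0.69 + 0.31) = 0.62
  (((¬p2 ∨ p3) ∧ ¬p3) ∧ (p2 ⊃ ¬p2)) = min(0.1, 0.62) = 0.1
  Łukasiewicz value = 0.1
Difference: 0 − 0.1 = -0.10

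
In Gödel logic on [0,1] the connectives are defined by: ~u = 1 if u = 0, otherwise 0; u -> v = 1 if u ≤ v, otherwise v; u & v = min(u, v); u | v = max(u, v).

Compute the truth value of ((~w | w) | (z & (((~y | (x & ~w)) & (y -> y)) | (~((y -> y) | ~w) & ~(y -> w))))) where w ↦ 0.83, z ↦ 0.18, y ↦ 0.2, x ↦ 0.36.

~w: Gödel ¬ of 0.83 = 0 (operand ≠ 0)
(~w | w) = max(0, 0.83) = 0.83
~y: Gödel ¬ of 0.2 = 0 (operand ≠ 0)
~w: Gödel ¬ of 0.83 = 0 (operand ≠ 0)
(x & ~w) = min(0.36, 0) = 0
(~y | (x & ~w)) = max(0, 0) = 0
(y -> y): 0.2 ≤ 0.2, so result = 1
((~y | (x & ~w)) & (y -> y)) = min(0, 1) = 0
(y -> y): 0.2 ≤ 0.2, so result = 1
~w: Gödel ¬ of 0.83 = 0 (operand ≠ 0)
((y -> y) | ~w) = max(1, 0) = 1
~((y -> y) | ~w): Gödel ¬ of 1 = 0 (operand ≠ 0)
(y -> w): 0.2 ≤ 0.83, so result = 1
~(y -> w): Gödel ¬ of 1 = 0 (operand ≠ 0)
(~((y -> y) | ~w) & ~(y -> w)) = min(0, 0) = 0
(((~y | (x & ~w)) & (y -> y)) | (~((y -> y) | ~w) & ~(y -> w))) = max(0, 0) = 0
(z & (((~y | (x & ~w)) & (y -> y)) | (~((y -> y) | ~w) & ~(y -> w)))) = min(0.18, 0) = 0
((~w | w) | (z & (((~y | (x & ~w)) & (y -> y)) | (~((y -> y) | ~w) & ~(y -> w))))) = max(0.83, 0) = 0.83

0.83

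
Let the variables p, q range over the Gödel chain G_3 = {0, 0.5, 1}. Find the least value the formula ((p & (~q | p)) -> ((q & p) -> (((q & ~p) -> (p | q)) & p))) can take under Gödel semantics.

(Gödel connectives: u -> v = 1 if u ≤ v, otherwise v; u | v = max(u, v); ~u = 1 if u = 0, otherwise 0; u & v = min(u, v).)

Every assignment gives 1. For instance at p = 0, q = 0:
  ~q: Gödel ¬ of 0 = 1 (operand is 0)
  (~q | p) = max(1, 0) = 1
  (p & (~q | p)) = min(0, 1) = 0
  (q & p) = min(0, 0) = 0
  ~p: Gödel ¬ of 0 = 1 (operand is 0)
  (q & ~p) = min(0, 1) = 0
  (p | q) = max(0, 0) = 0
  ((q & ~p) -> (p | q)): 0 ≤ 0, so result = 1
  (((q & ~p) -> (p | q)) & p) = min(1, 0) = 0
  ((q & p) -> (((q & ~p) -> (p | q)) & p)): 0 ≤ 0, so result = 1
  ((p & (~q | p)) -> ((q & p) -> (((q & ~p) -> (p | q)) & p))): 0 ≤ 1, so result = 1
All 9 assignments give value 1 — the formula is a G_3-tautology.

1.00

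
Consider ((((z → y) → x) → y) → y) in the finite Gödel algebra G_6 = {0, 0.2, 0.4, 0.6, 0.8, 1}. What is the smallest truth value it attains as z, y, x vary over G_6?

0.00

The minimum is attained at z = 0, y = 0, x = 0:
  (z → y): 0 ≤ 0, so result = 1
  ((z → y) → x): 1 > 0, so result = 0
  (((z → y) → x) → y): 0 ≤ 0, so result = 1
  ((((z → y) → x) → y) → y): 1 > 0, so result = 0
Checking all 216 assignments confirms none give a value below 0.00.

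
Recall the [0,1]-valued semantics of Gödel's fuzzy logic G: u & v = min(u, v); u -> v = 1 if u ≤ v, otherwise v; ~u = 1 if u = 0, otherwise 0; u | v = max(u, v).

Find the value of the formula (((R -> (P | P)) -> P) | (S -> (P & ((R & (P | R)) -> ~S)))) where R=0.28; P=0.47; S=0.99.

0.47

(P | P) = max(0.47, 0.47) = 0.47
(R -> (P | P)): 0.28 ≤ 0.47, so result = 1
((R -> (P | P)) -> P): 1 > 0.47, so result = 0.47
(P | R) = max(0.47, 0.28) = 0.47
(R & (P | R)) = min(0.28, 0.47) = 0.28
~S: Gödel ¬ of 0.99 = 0 (operand ≠ 0)
((R & (P | R)) -> ~S): 0.28 > 0, so result = 0
(P & ((R & (P | R)) -> ~S)) = min(0.47, 0) = 0
(S -> (P & ((R & (P | R)) -> ~S))): 0.99 > 0, so result = 0
(((R -> (P | P)) -> P) | (S -> (P & ((R & (P | R)) -> ~S)))) = max(0.47, 0) = 0.47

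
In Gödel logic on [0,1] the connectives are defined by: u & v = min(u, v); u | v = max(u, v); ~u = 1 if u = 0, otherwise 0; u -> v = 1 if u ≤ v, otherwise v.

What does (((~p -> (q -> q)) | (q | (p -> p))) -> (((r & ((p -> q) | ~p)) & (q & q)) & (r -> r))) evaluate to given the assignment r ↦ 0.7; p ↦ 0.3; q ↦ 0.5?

0.50

~p: Gödel ¬ of 0.3 = 0 (operand ≠ 0)
(q -> q): 0.5 ≤ 0.5, so result = 1
(~p -> (q -> q)): 0 ≤ 1, so result = 1
(p -> p): 0.3 ≤ 0.3, so result = 1
(q | (p -> p)) = max(0.5, 1) = 1
((~p -> (q -> q)) | (q | (p -> p))) = max(1, 1) = 1
(p -> q): 0.3 ≤ 0.5, so result = 1
~p: Gödel ¬ of 0.3 = 0 (operand ≠ 0)
((p -> q) | ~p) = max(1, 0) = 1
(r & ((p -> q) | ~p)) = min(0.7, 1) = 0.7
(q & q) = min(0.5, 0.5) = 0.5
((r & ((p -> q) | ~p)) & (q & q)) = min(0.7, 0.5) = 0.5
(r -> r): 0.7 ≤ 0.7, so result = 1
(((r & ((p -> q) | ~p)) & (q & q)) & (r -> r)) = min(0.5, 1) = 0.5
(((~p -> (q -> q)) | (q | (p -> p))) -> (((r & ((p -> q) | ~p)) & (q & q)) & (r -> r))): 1 > 0.5, so result = 0.5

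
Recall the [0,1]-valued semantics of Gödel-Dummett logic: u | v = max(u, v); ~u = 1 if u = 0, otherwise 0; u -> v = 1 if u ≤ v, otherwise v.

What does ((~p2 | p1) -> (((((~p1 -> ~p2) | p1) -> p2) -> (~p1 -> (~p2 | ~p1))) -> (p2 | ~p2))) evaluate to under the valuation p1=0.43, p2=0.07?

~p2: Gödel ¬ of 0.07 = 0 (operand ≠ 0)
(~p2 | p1) = max(0, 0.43) = 0.43
~p1: Gödel ¬ of 0.43 = 0 (operand ≠ 0)
~p2: Gödel ¬ of 0.07 = 0 (operand ≠ 0)
(~p1 -> ~p2): 0 ≤ 0, so result = 1
((~p1 -> ~p2) | p1) = max(1, 0.43) = 1
(((~p1 -> ~p2) | p1) -> p2): 1 > 0.07, so result = 0.07
~p1: Gödel ¬ of 0.43 = 0 (operand ≠ 0)
~p2: Gödel ¬ of 0.07 = 0 (operand ≠ 0)
~p1: Gödel ¬ of 0.43 = 0 (operand ≠ 0)
(~p2 | ~p1) = max(0, 0) = 0
(~p1 -> (~p2 | ~p1)): 0 ≤ 0, so result = 1
((((~p1 -> ~p2) | p1) -> p2) -> (~p1 -> (~p2 | ~p1))): 0.07 ≤ 1, so result = 1
~p2: Gödel ¬ of 0.07 = 0 (operand ≠ 0)
(p2 | ~p2) = max(0.07, 0) = 0.07
(((((~p1 -> ~p2) | p1) -> p2) -> (~p1 -> (~p2 | ~p1))) -> (p2 | ~p2)): 1 > 0.07, so result = 0.07
((~p2 | p1) -> (((((~p1 -> ~p2) | p1) -> p2) -> (~p1 -> (~p2 | ~p1))) -> (p2 | ~p2))): 0.43 > 0.07, so result = 0.07

0.07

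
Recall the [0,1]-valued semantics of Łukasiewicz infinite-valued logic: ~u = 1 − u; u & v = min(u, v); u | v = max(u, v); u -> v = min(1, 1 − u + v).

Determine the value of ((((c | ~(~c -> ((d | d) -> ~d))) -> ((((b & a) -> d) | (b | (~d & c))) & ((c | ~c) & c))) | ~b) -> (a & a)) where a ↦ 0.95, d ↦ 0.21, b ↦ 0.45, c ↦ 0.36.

~c: Łukasiewicz ¬ gives 1 − 0.36 = 0.64
(d | d) = max(0.21, 0.21) = 0.21
~d: Łukasiewicz ¬ gives 1 − 0.21 = 0.79
((d | d) -> ~d): min(1, 1 − 0.21 + 0.79) = 1
(~c -> ((d | d) -> ~d)): min(1, 1 − 0.64 + 1) = 1
~(~c -> ((d | d) -> ~d)): Łukasiewicz ¬ gives 1 − 1 = 0
(c | ~(~c -> ((d | d) -> ~d))) = max(0.36, 0) = 0.36
(b & a) = min(0.45, 0.95) = 0.45
((b & a) -> d): min(1, 1 − 0.45 + 0.21) = 0.76
~d: Łukasiewicz ¬ gives 1 − 0.21 = 0.79
(~d & c) = min(0.79, 0.36) = 0.36
(b | (~d & c)) = max(0.45, 0.36) = 0.45
(((b & a) -> d) | (b | (~d & c))) = max(0.76, 0.45) = 0.76
~c: Łukasiewicz ¬ gives 1 − 0.36 = 0.64
(c | ~c) = max(0.36, 0.64) = 0.64
((c | ~c) & c) = min(0.64, 0.36) = 0.36
((((b & a) -> d) | (b | (~d & c))) & ((c | ~c) & c)) = min(0.76, 0.36) = 0.36
((c | ~(~c -> ((d | d) -> ~d))) -> ((((b & a) -> d) | (b | (~d & c))) & ((c | ~c) & c))): min(1, 1 − 0.36 + 0.36) = 1
~b: Łukasiewicz ¬ gives 1 − 0.45 = 0.55
(((c | ~(~c -> ((d | d) -> ~d))) -> ((((b & a) -> d) | (b | (~d & c))) & ((c | ~c) & c))) | ~b) = max(1, 0.55) = 1
(a & a) = min(0.95, 0.95) = 0.95
((((c | ~(~c -> ((d | d) -> ~d))) -> ((((b & a) -> d) | (b | (~d & c))) & ((c | ~c) & c))) | ~b) -> (a & a)): min(1, 1 − 1 + 0.95) = 0.95

0.95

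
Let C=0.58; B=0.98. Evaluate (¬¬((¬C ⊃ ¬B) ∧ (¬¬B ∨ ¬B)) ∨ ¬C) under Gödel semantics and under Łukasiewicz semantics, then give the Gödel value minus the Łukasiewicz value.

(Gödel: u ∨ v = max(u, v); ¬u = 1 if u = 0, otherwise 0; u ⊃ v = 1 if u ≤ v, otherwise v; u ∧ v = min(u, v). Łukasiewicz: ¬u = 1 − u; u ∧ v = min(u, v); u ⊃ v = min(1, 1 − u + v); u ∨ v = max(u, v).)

Gödel evaluation:
  ¬C: Gödel ¬ of 0.58 = 0 (operand ≠ 0)
  ¬B: Gödel ¬ of 0.98 = 0 (operand ≠ 0)
  (¬C ⊃ ¬B): 0 ≤ 0, so result = 1
  ¬B: Gödel ¬ of 0.98 = 0 (operand ≠ 0)
  ¬¬B: Gödel ¬ of 0 = 1 (operand is 0)
  ¬B: Gödel ¬ of 0.98 = 0 (operand ≠ 0)
  (¬¬B ∨ ¬B) = max(1, 0) = 1
  ((¬C ⊃ ¬B) ∧ (¬¬B ∨ ¬B)) = min(1, 1) = 1
  ¬((¬C ⊃ ¬B) ∧ (¬¬B ∨ ¬B)): Gödel ¬ of 1 = 0 (operand ≠ 0)
  ¬¬((¬C ⊃ ¬B) ∧ (¬¬B ∨ ¬B)): Gödel ¬ of 0 = 1 (operand is 0)
  ¬C: Gödel ¬ of 0.58 = 0 (operand ≠ 0)
  (¬¬((¬C ⊃ ¬B) ∧ (¬¬B ∨ ¬B)) ∨ ¬C) = max(1, 0) = 1
  Gödel value = 1
Łukasiewicz evaluation:
  ¬C: Łukasiewicz ¬ gives 1 − 0.58 = 0.42
  ¬B: Łukasiewicz ¬ gives 1 − 0.98 = 0.02
  (¬C ⊃ ¬B): min(1, 1 − 0.42 + 0.02) = 0.6
  ¬B: Łukasiewicz ¬ gives 1 − 0.98 = 0.02
  ¬¬B: Łukasiewicz ¬ gives 1 − 0.02 = 0.98
  ¬B: Łukasiewicz ¬ gives 1 − 0.98 = 0.02
  (¬¬B ∨ ¬B) = max(0.98, 0.02) = 0.98
  ((¬C ⊃ ¬B) ∧ (¬¬B ∨ ¬B)) = min(0.6, 0.98) = 0.6
  ¬((¬C ⊃ ¬B) ∧ (¬¬B ∨ ¬B)): Łukasiewicz ¬ gives 1 − 0.6 = 0.4
  ¬¬((¬C ⊃ ¬B) ∧ (¬¬B ∨ ¬B)): Łukasiewicz ¬ gives 1 − 0.4 = 0.6
  ¬C: Łukasiewicz ¬ gives 1 − 0.58 = 0.42
  (¬¬((¬C ⊃ ¬B) ∧ (¬¬B ∨ ¬B)) ∨ ¬C) = max(0.6, 0.42) = 0.6
  Łukasiewicz value = 0.6
Difference: 1 − 0.6 = 0.40

0.40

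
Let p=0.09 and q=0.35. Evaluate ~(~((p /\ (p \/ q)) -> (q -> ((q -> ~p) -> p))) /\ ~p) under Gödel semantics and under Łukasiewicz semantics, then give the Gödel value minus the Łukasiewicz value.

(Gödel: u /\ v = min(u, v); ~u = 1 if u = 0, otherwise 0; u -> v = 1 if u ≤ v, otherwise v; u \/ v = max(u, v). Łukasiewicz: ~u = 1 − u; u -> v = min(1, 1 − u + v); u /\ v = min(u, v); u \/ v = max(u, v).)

Gödel evaluation:
  (p \/ q) = max(0.09, 0.35) = 0.35
  (p /\ (p \/ q)) = min(0.09, 0.35) = 0.09
  ~p: Gödel ¬ of 0.09 = 0 (operand ≠ 0)
  (q -> ~p): 0.35 > 0, so result = 0
  ((q -> ~p) -> p): 0 ≤ 0.09, so result = 1
  (q -> ((q -> ~p) -> p)): 0.35 ≤ 1, so result = 1
  ((p /\ (p \/ q)) -> (q -> ((q -> ~p) -> p))): 0.09 ≤ 1, so result = 1
  ~((p /\ (p \/ q)) -> (q -> ((q -> ~p) -> p))): Gödel ¬ of 1 = 0 (operand ≠ 0)
  ~p: Gödel ¬ of 0.09 = 0 (operand ≠ 0)
  (~((p /\ (p \/ q)) -> (q -> ((q -> ~p) -> p))) /\ ~p) = min(0, 0) = 0
  ~(~((p /\ (p \/ q)) -> (q -> ((q -> ~p) -> p))) /\ ~p): Gödel ¬ of 0 = 1 (operand is 0)
  Gödel value = 1
Łukasiewicz evaluation:
  (p \/ q) = max(0.09, 0.35) = 0.35
  (p /\ (p \/ q)) = min(0.09, 0.35) = 0.09
  ~p: Łukasiewicz ¬ gives 1 − 0.09 = 0.91
  (q -> ~p): min(1, 1 − 0.35 + 0.91) = 1
  ((q -> ~p) -> p): min(1, 1 − 1 + 0.09) = 0.09
  (q -> ((q -> ~p) -> p)): min(1, 1 − 0.35 + 0.09) = 0.74
  ((p /\ (p \/ q)) -> (q -> ((q -> ~p) -> p))): min(1, 1 − 0.09 + 0.74) = 1
  ~((p /\ (p \/ q)) -> (q -> ((q -> ~p) -> p))): Łukasiewicz ¬ gives 1 − 1 = 0
  ~p: Łukasiewicz ¬ gives 1 − 0.09 = 0.91
  (~((p /\ (p \/ q)) -> (q -> ((q -> ~p) -> p))) /\ ~p) = min(0, 0.91) = 0
  ~(~((p /\ (p \/ q)) -> (q -> ((q -> ~p) -> p))) /\ ~p): Łukasiewicz ¬ gives 1 − 0 = 1
  Łukasiewicz value = 1
Difference: 1 − 1 = 0.00

0.00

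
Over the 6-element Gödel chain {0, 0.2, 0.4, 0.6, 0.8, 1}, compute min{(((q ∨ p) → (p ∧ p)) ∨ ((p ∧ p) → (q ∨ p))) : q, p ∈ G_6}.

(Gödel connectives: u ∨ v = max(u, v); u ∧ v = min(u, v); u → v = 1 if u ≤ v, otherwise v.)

1.00

Every assignment gives 1. For instance at q = 0, p = 0:
  (q ∨ p) = max(0, 0) = 0
  (p ∧ p) = min(0, 0) = 0
  ((q ∨ p) → (p ∧ p)): 0 ≤ 0, so result = 1
  (p ∧ p) = min(0, 0) = 0
  (q ∨ p) = max(0, 0) = 0
  ((p ∧ p) → (q ∨ p)): 0 ≤ 0, so result = 1
  (((q ∨ p) → (p ∧ p)) ∨ ((p ∧ p) → (q ∨ p))) = max(1, 1) = 1
All 36 assignments give value 1 — the formula is a G_6-tautology.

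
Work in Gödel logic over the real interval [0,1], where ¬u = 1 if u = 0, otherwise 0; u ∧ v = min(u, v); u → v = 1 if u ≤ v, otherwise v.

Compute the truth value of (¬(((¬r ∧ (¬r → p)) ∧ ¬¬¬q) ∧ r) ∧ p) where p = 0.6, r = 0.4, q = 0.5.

¬r: Gödel ¬ of 0.4 = 0 (operand ≠ 0)
¬r: Gödel ¬ of 0.4 = 0 (operand ≠ 0)
(¬r → p): 0 ≤ 0.6, so result = 1
(¬r ∧ (¬r → p)) = min(0, 1) = 0
¬q: Gödel ¬ of 0.5 = 0 (operand ≠ 0)
¬¬q: Gödel ¬ of 0 = 1 (operand is 0)
¬¬¬q: Gödel ¬ of 1 = 0 (operand ≠ 0)
((¬r ∧ (¬r → p)) ∧ ¬¬¬q) = min(0, 0) = 0
(((¬r ∧ (¬r → p)) ∧ ¬¬¬q) ∧ r) = min(0, 0.4) = 0
¬(((¬r ∧ (¬r → p)) ∧ ¬¬¬q) ∧ r): Gödel ¬ of 0 = 1 (operand is 0)
(¬(((¬r ∧ (¬r → p)) ∧ ¬¬¬q) ∧ r) ∧ p) = min(1, 0.6) = 0.6

0.60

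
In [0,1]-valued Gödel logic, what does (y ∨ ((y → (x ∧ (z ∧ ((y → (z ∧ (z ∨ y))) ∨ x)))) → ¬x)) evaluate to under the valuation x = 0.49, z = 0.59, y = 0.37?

(z ∨ y) = max(0.59, 0.37) = 0.59
(z ∧ (z ∨ y)) = min(0.59, 0.59) = 0.59
(y → (z ∧ (z ∨ y))): 0.37 ≤ 0.59, so result = 1
((y → (z ∧ (z ∨ y))) ∨ x) = max(1, 0.49) = 1
(z ∧ ((y → (z ∧ (z ∨ y))) ∨ x)) = min(0.59, 1) = 0.59
(x ∧ (z ∧ ((y → (z ∧ (z ∨ y))) ∨ x))) = min(0.49, 0.59) = 0.49
(y → (x ∧ (z ∧ ((y → (z ∧ (z ∨ y))) ∨ x)))): 0.37 ≤ 0.49, so result = 1
¬x: Gödel ¬ of 0.49 = 0 (operand ≠ 0)
((y → (x ∧ (z ∧ ((y → (z ∧ (z ∨ y))) ∨ x)))) → ¬x): 1 > 0, so result = 0
(y ∨ ((y → (x ∧ (z ∧ ((y → (z ∧ (z ∨ y))) ∨ x)))) → ¬x)) = max(0.37, 0) = 0.37

0.37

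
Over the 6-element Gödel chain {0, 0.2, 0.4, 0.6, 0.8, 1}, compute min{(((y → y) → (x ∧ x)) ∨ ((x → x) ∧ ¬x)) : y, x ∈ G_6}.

The minimum is attained at y = 0, x = 0.2:
  (y → y): 0 ≤ 0, so result = 1
  (x ∧ x) = min(0.2, 0.2) = 0.2
  ((y → y) → (x ∧ x)): 1 > 0.2, so result = 0.2
  (x → x): 0.2 ≤ 0.2, so result = 1
  ¬x: Gödel ¬ of 0.2 = 0 (operand ≠ 0)
  ((x → x) ∧ ¬x) = min(1, 0) = 0
  (((y → y) → (x ∧ x)) ∨ ((x → x) ∧ ¬x)) = max(0.2, 0) = 0.2
Checking all 36 assignments confirms none give a value below 0.20.

0.20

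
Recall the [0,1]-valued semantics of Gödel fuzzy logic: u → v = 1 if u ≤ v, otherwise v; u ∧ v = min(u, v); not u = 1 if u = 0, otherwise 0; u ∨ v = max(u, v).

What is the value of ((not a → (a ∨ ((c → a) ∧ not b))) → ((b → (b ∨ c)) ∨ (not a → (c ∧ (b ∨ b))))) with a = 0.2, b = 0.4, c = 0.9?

not a: Gödel ¬ of 0.2 = 0 (operand ≠ 0)
(c → a): 0.9 > 0.2, so result = 0.2
not b: Gödel ¬ of 0.4 = 0 (operand ≠ 0)
((c → a) ∧ not b) = min(0.2, 0) = 0
(a ∨ ((c → a) ∧ not b)) = max(0.2, 0) = 0.2
(not a → (a ∨ ((c → a) ∧ not b))): 0 ≤ 0.2, so result = 1
(b ∨ c) = max(0.4, 0.9) = 0.9
(b → (b ∨ c)): 0.4 ≤ 0.9, so result = 1
not a: Gödel ¬ of 0.2 = 0 (operand ≠ 0)
(b ∨ b) = max(0.4, 0.4) = 0.4
(c ∧ (b ∨ b)) = min(0.9, 0.4) = 0.4
(not a → (c ∧ (b ∨ b))): 0 ≤ 0.4, so result = 1
((b → (b ∨ c)) ∨ (not a → (c ∧ (b ∨ b)))) = max(1, 1) = 1
((not a → (a ∨ ((c → a) ∧ not b))) → ((b → (b ∨ c)) ∨ (not a → (c ∧ (b ∨ b))))): 1 ≤ 1, so result = 1

1.00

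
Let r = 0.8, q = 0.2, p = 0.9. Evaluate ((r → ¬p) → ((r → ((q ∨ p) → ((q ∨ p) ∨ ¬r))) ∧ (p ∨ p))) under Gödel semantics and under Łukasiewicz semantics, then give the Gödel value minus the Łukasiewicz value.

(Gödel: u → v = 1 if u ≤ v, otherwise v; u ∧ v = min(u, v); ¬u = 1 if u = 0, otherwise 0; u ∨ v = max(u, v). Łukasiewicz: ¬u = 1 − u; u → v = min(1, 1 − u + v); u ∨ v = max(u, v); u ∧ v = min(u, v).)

Gödel evaluation:
  ¬p: Gödel ¬ of 0.9 = 0 (operand ≠ 0)
  (r → ¬p): 0.8 > 0, so result = 0
  (q ∨ p) = max(0.2, 0.9) = 0.9
  (q ∨ p) = max(0.2, 0.9) = 0.9
  ¬r: Gödel ¬ of 0.8 = 0 (operand ≠ 0)
  ((q ∨ p) ∨ ¬r) = max(0.9, 0) = 0.9
  ((q ∨ p) → ((q ∨ p) ∨ ¬r)): 0.9 ≤ 0.9, so result = 1
  (r → ((q ∨ p) → ((q ∨ p) ∨ ¬r))): 0.8 ≤ 1, so result = 1
  (p ∨ p) = max(0.9, 0.9) = 0.9
  ((r → ((q ∨ p) → ((q ∨ p) ∨ ¬r))) ∧ (p ∨ p)) = min(1, 0.9) = 0.9
  ((r → ¬p) → ((r → ((q ∨ p) → ((q ∨ p) ∨ ¬r))) ∧ (p ∨ p))): 0 ≤ 0.9, so result = 1
  Gödel value = 1
Łukasiewicz evaluation:
  ¬p: Łukasiewicz ¬ gives 1 − 0.9 = 0.1
  (r → ¬p): min(1, 1 − 0.8 + 0.1) = 0.3
  (q ∨ p) = max(0.2, 0.9) = 0.9
  (q ∨ p) = max(0.2, 0.9) = 0.9
  ¬r: Łukasiewicz ¬ gives 1 − 0.8 = 0.2
  ((q ∨ p) ∨ ¬r) = max(0.9, 0.2) = 0.9
  ((q ∨ p) → ((q ∨ p) ∨ ¬r)): min(1, 1 − 0.9 + 0.9) = 1
  (r → ((q ∨ p) → ((q ∨ p) ∨ ¬r))): min(1, 1 − 0.8 + 1) = 1
  (p ∨ p) = max(0.9, 0.9) = 0.9
  ((r → ((q ∨ p) → ((q ∨ p) ∨ ¬r))) ∧ (p ∨ p)) = min(1, 0.9) = 0.9
  ((r → ¬p) → ((r → ((q ∨ p) → ((q ∨ p) ∨ ¬r))) ∧ (p ∨ p))): min(1, 1 − 0.3 + 0.9) = 1
  Łukasiewicz value = 1
Difference: 1 − 1 = 0.00

0.00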